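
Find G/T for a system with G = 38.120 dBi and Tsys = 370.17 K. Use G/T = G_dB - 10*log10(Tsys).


G/T = 38.120 - 10*log10(370.17) = 38.120 - 25.68401 = 12.44 dB/K

12.44 dB/K


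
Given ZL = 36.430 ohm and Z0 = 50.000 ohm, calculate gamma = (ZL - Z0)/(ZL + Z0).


gamma = (36.430 - 50.000) / (36.430 + 50.000) = -0.1570

-0.1570


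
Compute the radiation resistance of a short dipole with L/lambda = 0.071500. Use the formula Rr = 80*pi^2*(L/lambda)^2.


Rr = 80 * pi^2 * (0.071500)^2 = 80 * 9.869604 * 5.112250e-03 = 4.036 ohm

4.036 ohm


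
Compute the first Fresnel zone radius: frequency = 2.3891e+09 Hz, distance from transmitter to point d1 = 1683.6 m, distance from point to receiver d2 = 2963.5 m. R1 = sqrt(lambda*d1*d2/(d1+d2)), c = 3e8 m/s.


lambda = c / f = 3.0000e+08 / 2.3891e+09 = 0.1255703 m
R1 = sqrt(0.1255703 * 1683.6 * 2963.5 / (1683.6 + 2963.5)) = 11.61 m

11.61 m


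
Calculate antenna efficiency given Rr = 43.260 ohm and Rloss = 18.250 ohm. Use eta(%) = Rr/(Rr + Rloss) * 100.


eta = 43.260 / (43.260 + 18.250) * 100 = 70.33%

70.33%


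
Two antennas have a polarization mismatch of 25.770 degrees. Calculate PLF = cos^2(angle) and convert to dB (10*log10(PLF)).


PLF_linear = cos^2(25.770 deg) = 0.8109841
PLF_dB = 10 * log10(0.8109841) = -0.9099 dB

-0.9099 dB


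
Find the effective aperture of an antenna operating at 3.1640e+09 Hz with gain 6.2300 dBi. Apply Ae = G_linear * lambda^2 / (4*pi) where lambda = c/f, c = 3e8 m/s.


lambda = c / f = 3.0000e+08 / 3.1640e+09 = 0.09481669 m
G_linear = 10^(6.2300/10) = 4.197590
Ae = G_linear * lambda^2 / (4*pi) = 4.197590 * 0.09481669^2 / (4*pi) = 3.003e-03 m^2

3.003e-03 m^2


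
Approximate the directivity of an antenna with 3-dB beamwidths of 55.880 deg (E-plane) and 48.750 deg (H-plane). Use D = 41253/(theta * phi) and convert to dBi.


D_linear = 41253 / (55.880 * 48.750) = 15.14344
D_dBi = 10 * log10(15.14344) = 11.80 dBi

11.80 dBi


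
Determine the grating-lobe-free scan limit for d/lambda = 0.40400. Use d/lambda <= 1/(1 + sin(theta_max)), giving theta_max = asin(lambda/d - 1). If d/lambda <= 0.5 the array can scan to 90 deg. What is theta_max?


lambda/d - 1 = 1/0.40400 - 1 = 1.475248 >= 1
d/lambda <= 0.5, so the array can scan to endfire without grating lobes: theta_max = 90 deg

90 deg


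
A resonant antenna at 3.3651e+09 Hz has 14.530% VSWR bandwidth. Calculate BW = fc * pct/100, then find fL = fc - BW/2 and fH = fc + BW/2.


BW = 3.3651e+09 * 14.530/100 = 4.889490e+08 Hz
fL = 3.3651e+09 - 4.889490e+08/2 = 3.121e+09 Hz
fH = 3.3651e+09 + 4.889490e+08/2 = 3.610e+09 Hz

BW=4.889e+08 Hz, fL=3.121e+09 Hz, fH=3.610e+09 Hz


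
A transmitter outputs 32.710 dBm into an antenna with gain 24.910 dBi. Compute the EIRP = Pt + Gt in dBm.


EIRP = Pt + Gt = 32.710 + 24.910 = 57.62 dBm

57.62 dBm


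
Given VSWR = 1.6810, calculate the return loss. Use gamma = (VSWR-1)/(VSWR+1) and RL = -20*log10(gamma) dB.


gamma = (1.6810 - 1) / (1.6810 + 1) = 0.2540097
RL = -20 * log10(0.2540097) = 11.90 dB

11.90 dB


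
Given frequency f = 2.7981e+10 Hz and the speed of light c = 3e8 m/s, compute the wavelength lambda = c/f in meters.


lambda = c / f = 3.0000e+08 / 2.7981e+10 = 0.01072 m

0.01072 m


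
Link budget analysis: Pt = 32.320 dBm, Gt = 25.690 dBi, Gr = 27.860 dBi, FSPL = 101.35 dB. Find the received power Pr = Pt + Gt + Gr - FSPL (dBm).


Pr = 32.320 + 25.690 + 27.860 - 101.35 = -15.48 dBm

-15.48 dBm


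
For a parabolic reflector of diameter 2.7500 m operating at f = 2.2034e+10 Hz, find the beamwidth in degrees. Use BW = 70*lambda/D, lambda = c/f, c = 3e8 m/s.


lambda = c / f = 3.0000e+08 / 2.2034e+10 = 0.01361532 m
BW = 70 * 0.01361532 / 2.7500 = 0.3466 deg

0.3466 deg


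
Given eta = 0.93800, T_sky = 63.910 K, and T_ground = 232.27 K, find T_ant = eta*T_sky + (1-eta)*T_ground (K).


T_ant = 0.93800 * 63.910 + (1 - 0.93800) * 232.27 = 74.35 K

74.35 K


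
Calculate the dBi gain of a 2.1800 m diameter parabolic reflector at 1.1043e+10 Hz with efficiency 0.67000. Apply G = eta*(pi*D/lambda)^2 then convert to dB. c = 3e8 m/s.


lambda = c / f = 3.0000e+08 / 1.1043e+10 = 0.02716653 m
G_linear = 0.67000 * (pi * 2.1800 / 0.02716653)^2 = 42581.33
G_dBi = 10 * log10(42581.33) = 46.29 dBi

46.29 dBi


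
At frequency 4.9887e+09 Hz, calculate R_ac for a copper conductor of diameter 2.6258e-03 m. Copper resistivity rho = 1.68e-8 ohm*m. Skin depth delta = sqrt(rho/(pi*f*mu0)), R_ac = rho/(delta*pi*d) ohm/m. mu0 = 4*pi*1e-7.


delta = sqrt(1.68e-8 / (pi * 4.9887e+09 * 4*pi*1e-7)) = 9.235939e-07 m
R_ac = 1.68e-8 / (9.235939e-07 * pi * 2.6258e-03) = 2.205 ohm/m

2.205 ohm/m


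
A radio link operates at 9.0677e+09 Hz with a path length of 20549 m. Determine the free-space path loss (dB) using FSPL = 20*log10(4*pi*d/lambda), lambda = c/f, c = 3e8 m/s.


lambda = c / f = 3.0000e+08 / 9.0677e+09 = 0.03308446 m
FSPL = 20 * log10(4*pi*20549/0.03308446) = 137.8 dB

137.8 dB


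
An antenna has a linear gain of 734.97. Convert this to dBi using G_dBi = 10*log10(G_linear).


G_dBi = 10 * log10(734.97) = 28.66 dBi

28.66 dBi


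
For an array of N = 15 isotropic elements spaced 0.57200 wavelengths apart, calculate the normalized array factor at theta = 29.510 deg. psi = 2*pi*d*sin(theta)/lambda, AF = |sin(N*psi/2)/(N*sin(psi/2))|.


psi = 2*pi*0.57200*sin(29.510 deg) = 1.770307 rad
AF = |sin(15*1.770307/2) / (15*sin(1.770307/2))| = 0.05620

0.05620


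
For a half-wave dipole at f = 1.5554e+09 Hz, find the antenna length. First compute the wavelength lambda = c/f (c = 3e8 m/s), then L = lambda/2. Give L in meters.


lambda = c / f = 3.0000e+08 / 1.5554e+09 = 0.1928764 m
L = lambda / 2 = 0.1928764 / 2 = 0.09644 m

0.09644 m


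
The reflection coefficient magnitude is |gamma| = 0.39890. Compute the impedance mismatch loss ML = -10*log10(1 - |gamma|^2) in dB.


ML = -10 * log10(1 - 0.39890^2) = -10 * log10(0.84087879) = 0.7527 dB

0.7527 dB


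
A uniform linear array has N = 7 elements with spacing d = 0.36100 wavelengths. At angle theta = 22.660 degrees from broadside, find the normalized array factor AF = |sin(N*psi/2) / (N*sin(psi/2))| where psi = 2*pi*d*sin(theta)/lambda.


psi = 2*pi*0.36100*sin(22.660 deg) = 0.8738625 rad
AF = |sin(7*0.8738625/2) / (7*sin(0.8738625/2))| = 0.02801

0.02801


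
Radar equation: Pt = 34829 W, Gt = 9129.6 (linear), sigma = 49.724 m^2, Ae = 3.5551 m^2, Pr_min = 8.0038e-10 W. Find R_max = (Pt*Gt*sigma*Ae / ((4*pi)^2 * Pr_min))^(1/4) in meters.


R^4 = 34829*9129.6*49.724*3.5551 / ((4*pi)^2 * 8.0038e-10) = 4.447282e+17
R_max = 4.447282e+17^0.25 = 25824 m

25824 m


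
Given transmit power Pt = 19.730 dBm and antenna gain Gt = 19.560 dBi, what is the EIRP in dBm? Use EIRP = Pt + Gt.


EIRP = Pt + Gt = 19.730 + 19.560 = 39.29 dBm

39.29 dBm


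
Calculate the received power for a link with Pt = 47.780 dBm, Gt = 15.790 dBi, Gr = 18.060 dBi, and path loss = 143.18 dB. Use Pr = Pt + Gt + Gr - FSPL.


Pr = 47.780 + 15.790 + 18.060 - 143.18 = -61.55 dBm

-61.55 dBm


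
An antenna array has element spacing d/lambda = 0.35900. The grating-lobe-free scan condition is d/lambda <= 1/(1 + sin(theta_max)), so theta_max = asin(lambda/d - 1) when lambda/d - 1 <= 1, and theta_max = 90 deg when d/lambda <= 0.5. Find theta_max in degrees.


lambda/d - 1 = 1/0.35900 - 1 = 1.785515 >= 1
d/lambda <= 0.5, so the array can scan to endfire without grating lobes: theta_max = 90 deg

90 deg


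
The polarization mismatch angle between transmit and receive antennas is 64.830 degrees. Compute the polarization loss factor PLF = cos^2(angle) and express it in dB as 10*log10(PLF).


PLF_linear = cos^2(64.830 deg) = 0.1808847
PLF_dB = 10 * log10(0.1808847) = -7.426 dB

-7.426 dB


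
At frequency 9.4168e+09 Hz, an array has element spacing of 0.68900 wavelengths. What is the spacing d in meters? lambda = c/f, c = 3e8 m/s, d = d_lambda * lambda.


lambda = c / f = 3.0000e+08 / 9.4168e+09 = 0.03185796 m
d = 0.68900 * 0.03185796 = 0.02195 m

0.02195 m


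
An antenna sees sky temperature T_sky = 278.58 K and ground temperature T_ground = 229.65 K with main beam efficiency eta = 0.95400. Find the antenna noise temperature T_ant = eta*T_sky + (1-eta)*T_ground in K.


T_ant = 0.95400 * 278.58 + (1 - 0.95400) * 229.65 = 276.3 K

276.3 K


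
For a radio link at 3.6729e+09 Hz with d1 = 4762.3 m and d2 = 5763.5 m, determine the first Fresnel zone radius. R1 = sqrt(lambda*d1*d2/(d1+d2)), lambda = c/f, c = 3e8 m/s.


lambda = c / f = 3.0000e+08 / 3.6729e+09 = 0.08167933 m
R1 = sqrt(0.08167933 * 4762.3 * 5763.5 / (4762.3 + 5763.5)) = 14.59 m

14.59 m


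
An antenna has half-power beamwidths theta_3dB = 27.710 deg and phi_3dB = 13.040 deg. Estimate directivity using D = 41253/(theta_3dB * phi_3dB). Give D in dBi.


D_linear = 41253 / (27.710 * 13.040) = 114.1672
D_dBi = 10 * log10(114.1672) = 20.58 dBi

20.58 dBi


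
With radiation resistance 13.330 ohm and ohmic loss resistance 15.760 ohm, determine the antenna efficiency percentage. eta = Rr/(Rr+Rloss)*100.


eta = 13.330 / (13.330 + 15.760) * 100 = 45.82%

45.82%


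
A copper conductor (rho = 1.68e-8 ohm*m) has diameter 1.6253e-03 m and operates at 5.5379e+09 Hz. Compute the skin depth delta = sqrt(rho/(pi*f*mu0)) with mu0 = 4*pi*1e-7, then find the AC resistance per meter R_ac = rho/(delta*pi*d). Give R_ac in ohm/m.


delta = sqrt(1.68e-8 / (pi * 5.5379e+09 * 4*pi*1e-7)) = 8.766015e-07 m
R_ac = 1.68e-8 / (8.766015e-07 * pi * 1.6253e-03) = 3.753 ohm/m

3.753 ohm/m


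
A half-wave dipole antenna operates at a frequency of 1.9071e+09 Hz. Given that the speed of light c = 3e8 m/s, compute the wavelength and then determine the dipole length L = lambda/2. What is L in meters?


lambda = c / f = 3.0000e+08 / 1.9071e+09 = 0.1573069 m
L = lambda / 2 = 0.1573069 / 2 = 0.07865 m

0.07865 m


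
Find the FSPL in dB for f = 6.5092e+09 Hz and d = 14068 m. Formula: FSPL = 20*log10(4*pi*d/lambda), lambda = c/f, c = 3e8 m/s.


lambda = c / f = 3.0000e+08 / 6.5092e+09 = 0.04608861 m
FSPL = 20 * log10(4*pi*14068/0.04608861) = 131.7 dB

131.7 dB


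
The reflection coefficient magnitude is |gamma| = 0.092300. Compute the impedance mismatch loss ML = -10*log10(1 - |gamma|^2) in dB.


ML = -10 * log10(1 - 0.092300^2) = -10 * log10(0.99148071) = 0.03716 dB

0.03716 dB


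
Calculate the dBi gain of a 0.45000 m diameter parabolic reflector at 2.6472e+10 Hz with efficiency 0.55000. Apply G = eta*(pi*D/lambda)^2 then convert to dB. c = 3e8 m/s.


lambda = c / f = 3.0000e+08 / 2.6472e+10 = 0.01133273 m
G_linear = 0.55000 * (pi * 0.45000 / 0.01133273)^2 = 8558.908
G_dBi = 10 * log10(8558.908) = 39.32 dBi

39.32 dBi


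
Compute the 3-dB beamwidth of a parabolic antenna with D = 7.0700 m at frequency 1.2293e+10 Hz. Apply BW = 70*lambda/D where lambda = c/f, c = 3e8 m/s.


lambda = c / f = 3.0000e+08 / 1.2293e+10 = 0.02440413 m
BW = 70 * 0.02440413 / 7.0700 = 0.2416 deg

0.2416 deg


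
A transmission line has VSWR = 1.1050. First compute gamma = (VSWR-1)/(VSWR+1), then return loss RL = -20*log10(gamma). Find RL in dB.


gamma = (1.1050 - 1) / (1.1050 + 1) = 0.04988124
RL = -20 * log10(0.04988124) = 26.04 dB

26.04 dB


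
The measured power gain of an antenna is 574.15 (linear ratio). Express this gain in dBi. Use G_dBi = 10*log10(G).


G_dBi = 10 * log10(574.15) = 27.59 dBi

27.59 dBi


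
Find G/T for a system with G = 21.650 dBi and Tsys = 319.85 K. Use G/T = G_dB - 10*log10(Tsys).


G/T = 21.650 - 10*log10(319.85) = 21.650 - 25.04946 = -3.399 dB/K

-3.399 dB/K


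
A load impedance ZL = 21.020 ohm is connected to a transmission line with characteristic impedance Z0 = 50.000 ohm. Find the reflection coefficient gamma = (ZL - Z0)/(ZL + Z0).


gamma = (21.020 - 50.000) / (21.020 + 50.000) = -0.4081

-0.4081


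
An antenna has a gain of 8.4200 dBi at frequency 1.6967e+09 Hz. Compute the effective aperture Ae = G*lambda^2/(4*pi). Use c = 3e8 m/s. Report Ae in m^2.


lambda = c / f = 3.0000e+08 / 1.6967e+09 = 0.1768138 m
G_linear = 10^(8.4200/10) = 6.950243
Ae = G_linear * lambda^2 / (4*pi) = 6.950243 * 0.1768138^2 / (4*pi) = 0.01729 m^2

0.01729 m^2


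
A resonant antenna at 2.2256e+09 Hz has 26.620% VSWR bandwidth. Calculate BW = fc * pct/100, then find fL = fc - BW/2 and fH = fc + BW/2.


BW = 2.2256e+09 * 26.620/100 = 5.924547e+08 Hz
fL = 2.2256e+09 - 5.924547e+08/2 = 1.929e+09 Hz
fH = 2.2256e+09 + 5.924547e+08/2 = 2.522e+09 Hz

BW=5.925e+08 Hz, fL=1.929e+09 Hz, fH=2.522e+09 Hz


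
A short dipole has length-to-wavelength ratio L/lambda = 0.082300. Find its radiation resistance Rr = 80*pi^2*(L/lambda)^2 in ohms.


Rr = 80 * pi^2 * (0.082300)^2 = 80 * 9.869604 * 6.773290e-03 = 5.348 ohm

5.348 ohm


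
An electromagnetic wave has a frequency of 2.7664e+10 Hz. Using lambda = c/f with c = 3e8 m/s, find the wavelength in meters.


lambda = c / f = 3.0000e+08 / 2.7664e+10 = 0.01084 m

0.01084 m


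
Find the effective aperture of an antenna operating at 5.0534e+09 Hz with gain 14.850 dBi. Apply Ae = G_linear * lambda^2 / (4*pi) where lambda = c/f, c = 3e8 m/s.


lambda = c / f = 3.0000e+08 / 5.0534e+09 = 0.05936597 m
G_linear = 10^(14.850/10) = 30.54921
Ae = G_linear * lambda^2 / (4*pi) = 30.54921 * 0.05936597^2 / (4*pi) = 8.568e-03 m^2

8.568e-03 m^2


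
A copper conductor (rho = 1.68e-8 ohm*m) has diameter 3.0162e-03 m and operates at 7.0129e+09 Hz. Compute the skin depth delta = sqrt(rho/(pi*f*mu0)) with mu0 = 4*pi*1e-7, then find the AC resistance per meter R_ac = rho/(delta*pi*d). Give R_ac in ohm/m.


delta = sqrt(1.68e-8 / (pi * 7.0129e+09 * 4*pi*1e-7)) = 7.789794e-07 m
R_ac = 1.68e-8 / (7.789794e-07 * pi * 3.0162e-03) = 2.276 ohm/m

2.276 ohm/m


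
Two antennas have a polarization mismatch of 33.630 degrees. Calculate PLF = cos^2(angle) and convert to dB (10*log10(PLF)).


PLF_linear = cos^2(33.630 deg) = 0.6932750
PLF_dB = 10 * log10(0.6932750) = -1.591 dB

-1.591 dB


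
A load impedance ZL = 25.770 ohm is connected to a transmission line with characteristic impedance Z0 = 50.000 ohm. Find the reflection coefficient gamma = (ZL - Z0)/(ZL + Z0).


gamma = (25.770 - 50.000) / (25.770 + 50.000) = -0.3198

-0.3198


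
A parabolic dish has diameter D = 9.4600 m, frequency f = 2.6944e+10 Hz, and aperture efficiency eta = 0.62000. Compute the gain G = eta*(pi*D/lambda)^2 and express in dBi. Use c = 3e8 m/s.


lambda = c / f = 3.0000e+08 / 2.6944e+10 = 0.01113420 m
G_linear = 0.62000 * (pi * 9.4600 / 0.01113420)^2 = 4.417288e+06
G_dBi = 10 * log10(4.417288e+06) = 66.45 dBi

66.45 dBi


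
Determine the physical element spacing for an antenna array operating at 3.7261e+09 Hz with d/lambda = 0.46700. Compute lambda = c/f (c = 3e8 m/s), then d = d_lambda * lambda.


lambda = c / f = 3.0000e+08 / 3.7261e+09 = 0.08051314 m
d = 0.46700 * 0.08051314 = 0.03760 m

0.03760 m


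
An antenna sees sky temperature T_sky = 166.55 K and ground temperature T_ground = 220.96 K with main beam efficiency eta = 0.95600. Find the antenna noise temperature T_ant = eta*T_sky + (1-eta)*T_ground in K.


T_ant = 0.95600 * 166.55 + (1 - 0.95600) * 220.96 = 168.9 K

168.9 K


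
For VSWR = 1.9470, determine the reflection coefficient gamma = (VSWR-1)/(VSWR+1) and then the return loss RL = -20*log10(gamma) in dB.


gamma = (1.9470 - 1) / (1.9470 + 1) = 0.3213437
RL = -20 * log10(0.3213437) = 9.861 dB

9.861 dB


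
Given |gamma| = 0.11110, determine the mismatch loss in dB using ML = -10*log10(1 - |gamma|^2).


ML = -10 * log10(1 - 0.11110^2) = -10 * log10(0.98765679) = 0.05394 dB

0.05394 dB


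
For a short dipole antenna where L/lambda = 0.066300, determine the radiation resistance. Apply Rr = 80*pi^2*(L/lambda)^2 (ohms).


Rr = 80 * pi^2 * (0.066300)^2 = 80 * 9.869604 * 4.395690e-03 = 3.471 ohm

3.471 ohm


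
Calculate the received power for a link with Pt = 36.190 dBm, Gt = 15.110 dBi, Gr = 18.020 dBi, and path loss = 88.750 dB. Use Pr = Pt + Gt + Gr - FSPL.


Pr = 36.190 + 15.110 + 18.020 - 88.750 = -19.43 dBm

-19.43 dBm


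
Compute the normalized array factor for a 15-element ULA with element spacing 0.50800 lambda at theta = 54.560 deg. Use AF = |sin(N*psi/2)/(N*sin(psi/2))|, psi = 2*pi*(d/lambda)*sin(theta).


psi = 2*pi*0.50800*sin(54.560 deg) = 2.600481 rad
AF = |sin(15*2.600481/2) / (15*sin(2.600481/2))| = 0.04209

0.04209


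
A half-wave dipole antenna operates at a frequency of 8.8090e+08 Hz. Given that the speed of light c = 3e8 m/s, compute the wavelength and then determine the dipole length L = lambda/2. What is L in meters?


lambda = c / f = 3.0000e+08 / 8.8090e+08 = 0.3405608 m
L = lambda / 2 = 0.3405608 / 2 = 0.1703 m

0.1703 m


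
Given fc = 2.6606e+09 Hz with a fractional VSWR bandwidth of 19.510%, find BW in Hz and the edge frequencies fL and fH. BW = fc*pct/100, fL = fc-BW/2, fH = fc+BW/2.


BW = 2.6606e+09 * 19.510/100 = 5.190831e+08 Hz
fL = 2.6606e+09 - 5.190831e+08/2 = 2.401e+09 Hz
fH = 2.6606e+09 + 5.190831e+08/2 = 2.920e+09 Hz

BW=5.191e+08 Hz, fL=2.401e+09 Hz, fH=2.920e+09 Hz


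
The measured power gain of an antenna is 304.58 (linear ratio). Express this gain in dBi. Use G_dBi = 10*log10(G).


G_dBi = 10 * log10(304.58) = 24.84 dBi

24.84 dBi


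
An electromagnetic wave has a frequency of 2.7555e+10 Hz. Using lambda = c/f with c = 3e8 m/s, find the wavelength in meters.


lambda = c / f = 3.0000e+08 / 2.7555e+10 = 0.01089 m

0.01089 m


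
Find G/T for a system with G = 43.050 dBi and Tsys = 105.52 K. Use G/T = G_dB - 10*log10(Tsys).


G/T = 43.050 - 10*log10(105.52) = 43.050 - 20.23335 = 22.82 dB/K

22.82 dB/K


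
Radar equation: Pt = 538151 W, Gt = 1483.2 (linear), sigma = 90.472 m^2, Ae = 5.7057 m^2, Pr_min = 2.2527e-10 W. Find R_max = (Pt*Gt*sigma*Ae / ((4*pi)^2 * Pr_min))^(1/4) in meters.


R^4 = 538151*1483.2*90.472*5.7057 / ((4*pi)^2 * 2.2527e-10) = 1.158254e+19
R_max = 1.158254e+19^0.25 = 58338 m

58338 m


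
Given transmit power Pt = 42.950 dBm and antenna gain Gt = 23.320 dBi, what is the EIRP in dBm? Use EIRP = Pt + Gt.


EIRP = Pt + Gt = 42.950 + 23.320 = 66.27 dBm

66.27 dBm


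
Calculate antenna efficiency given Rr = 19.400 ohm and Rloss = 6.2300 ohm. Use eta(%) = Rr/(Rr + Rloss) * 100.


eta = 19.400 / (19.400 + 6.2300) * 100 = 75.69%

75.69%


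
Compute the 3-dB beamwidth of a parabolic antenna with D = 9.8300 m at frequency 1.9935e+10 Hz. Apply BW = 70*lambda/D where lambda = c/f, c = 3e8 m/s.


lambda = c / f = 3.0000e+08 / 1.9935e+10 = 0.01504891 m
BW = 70 * 0.01504891 / 9.8300 = 0.1072 deg

0.1072 deg


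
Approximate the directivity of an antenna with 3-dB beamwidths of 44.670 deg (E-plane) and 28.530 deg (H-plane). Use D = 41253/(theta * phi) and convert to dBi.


D_linear = 41253 / (44.670 * 28.530) = 32.36964
D_dBi = 10 * log10(32.36964) = 15.10 dBi

15.10 dBi


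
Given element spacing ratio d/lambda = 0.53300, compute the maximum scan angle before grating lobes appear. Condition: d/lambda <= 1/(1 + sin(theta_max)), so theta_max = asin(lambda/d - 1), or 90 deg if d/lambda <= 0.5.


lambda/d - 1 = 1/0.53300 - 1 = 0.8761726
theta_max = asin(0.8761726) = 61.18 deg

61.18 deg


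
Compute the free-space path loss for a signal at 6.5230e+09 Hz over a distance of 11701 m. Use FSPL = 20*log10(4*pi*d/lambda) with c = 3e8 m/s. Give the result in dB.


lambda = c / f = 3.0000e+08 / 6.5230e+09 = 0.04599111 m
FSPL = 20 * log10(4*pi*11701/0.04599111) = 130.1 dB

130.1 dB


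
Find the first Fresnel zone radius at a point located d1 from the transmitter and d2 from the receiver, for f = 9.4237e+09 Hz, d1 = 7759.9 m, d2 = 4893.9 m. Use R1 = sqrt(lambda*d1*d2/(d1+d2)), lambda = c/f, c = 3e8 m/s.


lambda = c / f = 3.0000e+08 / 9.4237e+09 = 0.03183463 m
R1 = sqrt(0.03183463 * 7759.9 * 4893.9 / (7759.9 + 4893.9)) = 9.775 m

9.775 m


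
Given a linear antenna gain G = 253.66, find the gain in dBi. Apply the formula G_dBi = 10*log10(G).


G_dBi = 10 * log10(253.66) = 24.04 dBi

24.04 dBi


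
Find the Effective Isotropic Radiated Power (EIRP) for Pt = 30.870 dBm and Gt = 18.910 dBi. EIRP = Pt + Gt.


EIRP = Pt + Gt = 30.870 + 18.910 = 49.78 dBm

49.78 dBm


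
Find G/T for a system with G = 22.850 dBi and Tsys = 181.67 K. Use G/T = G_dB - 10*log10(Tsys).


G/T = 22.850 - 10*log10(181.67) = 22.850 - 22.59283 = 0.2572 dB/K

0.2572 dB/K


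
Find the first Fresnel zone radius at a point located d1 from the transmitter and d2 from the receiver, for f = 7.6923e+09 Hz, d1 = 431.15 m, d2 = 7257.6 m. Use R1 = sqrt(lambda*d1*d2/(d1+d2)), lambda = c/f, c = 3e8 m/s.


lambda = c / f = 3.0000e+08 / 7.6923e+09 = 0.03900004 m
R1 = sqrt(0.03900004 * 431.15 * 7257.6 / (431.15 + 7257.6)) = 3.984 m

3.984 m


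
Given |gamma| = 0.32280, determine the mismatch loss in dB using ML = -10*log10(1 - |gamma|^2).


ML = -10 * log10(1 - 0.32280^2) = -10 * log10(0.89580016) = 0.4779 dB

0.4779 dB


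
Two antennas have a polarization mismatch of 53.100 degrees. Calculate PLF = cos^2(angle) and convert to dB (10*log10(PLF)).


PLF_linear = cos^2(53.100 deg) = 0.3605044
PLF_dB = 10 * log10(0.3605044) = -4.431 dB

-4.431 dB


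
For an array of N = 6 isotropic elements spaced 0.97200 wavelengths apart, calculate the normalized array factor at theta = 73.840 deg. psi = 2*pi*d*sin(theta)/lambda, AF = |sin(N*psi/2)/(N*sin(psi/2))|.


psi = 2*pi*0.97200*sin(73.840 deg) = 5.865948 rad
AF = |sin(6*5.865948/2) / (6*sin(5.865948/2))| = 0.7641

0.7641


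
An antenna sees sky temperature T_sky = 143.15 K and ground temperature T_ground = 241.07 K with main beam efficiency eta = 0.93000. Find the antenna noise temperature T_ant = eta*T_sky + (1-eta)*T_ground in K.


T_ant = 0.93000 * 143.15 + (1 - 0.93000) * 241.07 = 150.0 K

150.0 K


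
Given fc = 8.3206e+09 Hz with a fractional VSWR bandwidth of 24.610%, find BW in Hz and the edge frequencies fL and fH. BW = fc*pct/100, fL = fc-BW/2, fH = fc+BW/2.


BW = 8.3206e+09 * 24.610/100 = 2.047700e+09 Hz
fL = 8.3206e+09 - 2.047700e+09/2 = 7.297e+09 Hz
fH = 8.3206e+09 + 2.047700e+09/2 = 9.344e+09 Hz

BW=2.048e+09 Hz, fL=7.297e+09 Hz, fH=9.344e+09 Hz


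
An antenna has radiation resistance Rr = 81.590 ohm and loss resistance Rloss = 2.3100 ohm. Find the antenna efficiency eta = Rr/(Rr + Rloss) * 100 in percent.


eta = 81.590 / (81.590 + 2.3100) * 100 = 97.25%

97.25%


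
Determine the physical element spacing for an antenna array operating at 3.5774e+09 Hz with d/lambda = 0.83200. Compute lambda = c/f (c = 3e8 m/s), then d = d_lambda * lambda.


lambda = c / f = 3.0000e+08 / 3.5774e+09 = 0.08385979 m
d = 0.83200 * 0.08385979 = 0.06977 m

0.06977 m


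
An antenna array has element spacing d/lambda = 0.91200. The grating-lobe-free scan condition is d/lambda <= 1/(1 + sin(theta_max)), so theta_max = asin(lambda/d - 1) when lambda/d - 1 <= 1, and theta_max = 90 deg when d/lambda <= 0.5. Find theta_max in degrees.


lambda/d - 1 = 1/0.91200 - 1 = 0.09649123
theta_max = asin(0.09649123) = 5.537 deg

5.537 deg


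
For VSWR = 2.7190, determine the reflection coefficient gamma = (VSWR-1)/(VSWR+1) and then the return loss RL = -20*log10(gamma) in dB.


gamma = (2.7190 - 1) / (2.7190 + 1) = 0.4622210
RL = -20 * log10(0.4622210) = 6.703 dB

6.703 dB


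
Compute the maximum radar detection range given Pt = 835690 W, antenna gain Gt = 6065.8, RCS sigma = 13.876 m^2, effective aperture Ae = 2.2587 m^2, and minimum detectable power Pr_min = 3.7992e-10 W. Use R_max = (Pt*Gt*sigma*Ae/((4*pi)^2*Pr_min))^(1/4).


R^4 = 835690*6065.8*13.876*2.2587 / ((4*pi)^2 * 3.7992e-10) = 2.648160e+18
R_max = 2.648160e+18^0.25 = 40340 m

40340 m


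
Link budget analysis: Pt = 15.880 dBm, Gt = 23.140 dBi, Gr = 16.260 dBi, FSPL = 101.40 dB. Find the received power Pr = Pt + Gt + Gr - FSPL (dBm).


Pr = 15.880 + 23.140 + 16.260 - 101.40 = -46.12 dBm

-46.12 dBm


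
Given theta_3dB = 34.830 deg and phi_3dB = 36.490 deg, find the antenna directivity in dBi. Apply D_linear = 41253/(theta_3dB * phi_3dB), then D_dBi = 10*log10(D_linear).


D_linear = 41253 / (34.830 * 36.490) = 32.45848
D_dBi = 10 * log10(32.45848) = 15.11 dBi

15.11 dBi


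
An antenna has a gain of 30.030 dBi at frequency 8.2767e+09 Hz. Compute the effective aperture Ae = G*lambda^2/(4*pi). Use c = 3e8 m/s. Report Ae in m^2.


lambda = c / f = 3.0000e+08 / 8.2767e+09 = 0.03624633 m
G_linear = 10^(30.030/10) = 1006.932
Ae = G_linear * lambda^2 / (4*pi) = 1006.932 * 0.03624633^2 / (4*pi) = 0.1053 m^2

0.1053 m^2


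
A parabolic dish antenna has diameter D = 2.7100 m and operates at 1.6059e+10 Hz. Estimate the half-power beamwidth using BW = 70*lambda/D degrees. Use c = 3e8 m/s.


lambda = c / f = 3.0000e+08 / 1.6059e+10 = 0.01868111 m
BW = 70 * 0.01868111 / 2.7100 = 0.4825 deg

0.4825 deg


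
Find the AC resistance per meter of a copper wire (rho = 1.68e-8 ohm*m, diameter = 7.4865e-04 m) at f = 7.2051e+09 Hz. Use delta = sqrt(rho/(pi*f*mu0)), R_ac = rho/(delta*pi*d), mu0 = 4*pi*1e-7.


delta = sqrt(1.68e-8 / (pi * 7.2051e+09 * 4*pi*1e-7)) = 7.685193e-07 m
R_ac = 1.68e-8 / (7.685193e-07 * pi * 7.4865e-04) = 9.294 ohm/m

9.294 ohm/m


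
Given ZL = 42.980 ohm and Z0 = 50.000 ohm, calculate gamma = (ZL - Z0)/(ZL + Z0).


gamma = (42.980 - 50.000) / (42.980 + 50.000) = -0.07550

-0.07550


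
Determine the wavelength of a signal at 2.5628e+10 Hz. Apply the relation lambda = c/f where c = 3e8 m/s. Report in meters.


lambda = c / f = 3.0000e+08 / 2.5628e+10 = 0.01171 m

0.01171 m


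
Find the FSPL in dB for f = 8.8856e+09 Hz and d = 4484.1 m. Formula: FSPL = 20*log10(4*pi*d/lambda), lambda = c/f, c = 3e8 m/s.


lambda = c / f = 3.0000e+08 / 8.8856e+09 = 0.03376249 m
FSPL = 20 * log10(4*pi*4484.1/0.03376249) = 124.4 dB

124.4 dB


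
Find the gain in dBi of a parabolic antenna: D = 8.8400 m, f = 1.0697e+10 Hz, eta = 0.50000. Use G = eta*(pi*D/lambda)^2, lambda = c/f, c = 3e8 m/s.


lambda = c / f = 3.0000e+08 / 1.0697e+10 = 0.02804525 m
G_linear = 0.50000 * (pi * 8.8400 / 0.02804525)^2 = 490292.9
G_dBi = 10 * log10(490292.9) = 56.90 dBi

56.90 dBi


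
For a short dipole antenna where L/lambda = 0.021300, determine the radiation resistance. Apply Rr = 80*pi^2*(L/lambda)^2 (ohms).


Rr = 80 * pi^2 * (0.021300)^2 = 80 * 9.869604 * 4.536900e-04 = 0.3582 ohm

0.3582 ohm


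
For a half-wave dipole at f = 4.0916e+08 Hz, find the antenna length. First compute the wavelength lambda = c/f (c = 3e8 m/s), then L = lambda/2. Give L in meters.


lambda = c / f = 3.0000e+08 / 4.0916e+08 = 0.7332095 m
L = lambda / 2 = 0.7332095 / 2 = 0.3666 m

0.3666 m


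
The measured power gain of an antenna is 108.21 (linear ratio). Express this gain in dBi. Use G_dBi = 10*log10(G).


G_dBi = 10 * log10(108.21) = 20.34 dBi

20.34 dBi


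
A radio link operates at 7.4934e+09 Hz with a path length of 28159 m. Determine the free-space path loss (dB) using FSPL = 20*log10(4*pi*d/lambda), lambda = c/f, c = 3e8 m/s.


lambda = c / f = 3.0000e+08 / 7.4934e+09 = 0.04003523 m
FSPL = 20 * log10(4*pi*28159/0.04003523) = 138.9 dB

138.9 dB


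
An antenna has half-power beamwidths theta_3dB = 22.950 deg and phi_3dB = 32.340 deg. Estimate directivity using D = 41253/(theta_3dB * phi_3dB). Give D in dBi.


D_linear = 41253 / (22.950 * 32.340) = 55.58183
D_dBi = 10 * log10(55.58183) = 17.45 dBi

17.45 dBi


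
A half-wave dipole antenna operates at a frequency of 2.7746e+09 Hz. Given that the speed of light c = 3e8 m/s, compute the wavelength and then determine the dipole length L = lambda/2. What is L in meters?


lambda = c / f = 3.0000e+08 / 2.7746e+09 = 0.1081237 m
L = lambda / 2 = 0.1081237 / 2 = 0.05406 m

0.05406 m


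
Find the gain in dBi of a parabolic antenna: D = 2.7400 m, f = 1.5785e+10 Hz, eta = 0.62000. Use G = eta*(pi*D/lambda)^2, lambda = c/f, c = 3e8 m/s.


lambda = c / f = 3.0000e+08 / 1.5785e+10 = 0.01900538 m
G_linear = 0.62000 * (pi * 2.7400 / 0.01900538)^2 = 127186.0
G_dBi = 10 * log10(127186.0) = 51.04 dBi

51.04 dBi


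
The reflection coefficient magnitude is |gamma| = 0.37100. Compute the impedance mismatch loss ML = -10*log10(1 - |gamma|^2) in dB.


ML = -10 * log10(1 - 0.37100^2) = -10 * log10(0.862359) = 0.6431 dB

0.6431 dB


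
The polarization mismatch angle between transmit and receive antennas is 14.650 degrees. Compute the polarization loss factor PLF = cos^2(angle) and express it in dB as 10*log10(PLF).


PLF_linear = cos^2(14.650 deg) = 0.9360346
PLF_dB = 10 * log10(0.9360346) = -0.2871 dB

-0.2871 dB


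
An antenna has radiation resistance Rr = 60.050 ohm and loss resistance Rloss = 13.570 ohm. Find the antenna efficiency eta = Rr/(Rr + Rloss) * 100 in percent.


eta = 60.050 / (60.050 + 13.570) * 100 = 81.57%

81.57%


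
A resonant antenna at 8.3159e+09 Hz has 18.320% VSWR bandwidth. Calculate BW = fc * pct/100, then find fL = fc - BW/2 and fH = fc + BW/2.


BW = 8.3159e+09 * 18.320/100 = 1.523473e+09 Hz
fL = 8.3159e+09 - 1.523473e+09/2 = 7.554e+09 Hz
fH = 8.3159e+09 + 1.523473e+09/2 = 9.078e+09 Hz

BW=1.523e+09 Hz, fL=7.554e+09 Hz, fH=9.078e+09 Hz


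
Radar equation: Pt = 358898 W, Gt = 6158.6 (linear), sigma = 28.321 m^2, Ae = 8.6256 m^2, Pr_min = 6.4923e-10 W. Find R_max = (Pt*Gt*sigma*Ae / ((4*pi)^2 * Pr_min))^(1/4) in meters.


R^4 = 358898*6158.6*28.321*8.6256 / ((4*pi)^2 * 6.4923e-10) = 5.266628e+18
R_max = 5.266628e+18^0.25 = 47905 m

47905 m


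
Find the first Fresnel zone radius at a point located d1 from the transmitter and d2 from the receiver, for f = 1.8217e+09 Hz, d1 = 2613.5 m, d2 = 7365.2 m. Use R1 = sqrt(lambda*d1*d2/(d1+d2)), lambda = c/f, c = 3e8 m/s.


lambda = c / f = 3.0000e+08 / 1.8217e+09 = 0.1646813 m
R1 = sqrt(0.1646813 * 2613.5 * 7365.2 / (2613.5 + 7365.2)) = 17.82 m

17.82 m


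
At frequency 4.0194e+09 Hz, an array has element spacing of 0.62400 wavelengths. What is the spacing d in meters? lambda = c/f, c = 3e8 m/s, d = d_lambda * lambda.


lambda = c / f = 3.0000e+08 / 4.0194e+09 = 0.07463801 m
d = 0.62400 * 0.07463801 = 0.04657 m

0.04657 m


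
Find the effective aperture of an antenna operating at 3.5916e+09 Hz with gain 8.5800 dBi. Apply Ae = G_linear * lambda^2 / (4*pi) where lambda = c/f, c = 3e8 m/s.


lambda = c / f = 3.0000e+08 / 3.5916e+09 = 0.08352823 m
G_linear = 10^(8.5800/10) = 7.211075
Ae = G_linear * lambda^2 / (4*pi) = 7.211075 * 0.08352823^2 / (4*pi) = 4.004e-03 m^2

4.004e-03 m^2


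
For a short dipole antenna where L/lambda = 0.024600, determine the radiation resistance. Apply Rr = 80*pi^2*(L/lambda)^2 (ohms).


Rr = 80 * pi^2 * (0.024600)^2 = 80 * 9.869604 * 6.051600e-04 = 0.4778 ohm

0.4778 ohm


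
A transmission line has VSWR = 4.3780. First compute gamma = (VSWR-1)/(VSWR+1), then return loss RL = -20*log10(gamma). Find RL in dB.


gamma = (4.3780 - 1) / (4.3780 + 1) = 0.6281145
RL = -20 * log10(0.6281145) = 4.039 dB

4.039 dB


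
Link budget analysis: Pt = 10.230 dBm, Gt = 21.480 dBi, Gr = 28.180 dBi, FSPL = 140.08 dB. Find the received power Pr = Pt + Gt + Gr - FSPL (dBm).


Pr = 10.230 + 21.480 + 28.180 - 140.08 = -80.19 dBm

-80.19 dBm


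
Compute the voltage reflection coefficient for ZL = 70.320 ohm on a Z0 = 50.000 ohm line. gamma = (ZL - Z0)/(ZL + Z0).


gamma = (70.320 - 50.000) / (70.320 + 50.000) = 0.1689

0.1689


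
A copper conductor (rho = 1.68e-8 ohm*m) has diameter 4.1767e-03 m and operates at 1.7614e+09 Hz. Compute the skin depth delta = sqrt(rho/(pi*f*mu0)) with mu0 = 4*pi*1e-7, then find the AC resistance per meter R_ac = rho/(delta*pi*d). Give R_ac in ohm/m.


delta = sqrt(1.68e-8 / (pi * 1.7614e+09 * 4*pi*1e-7)) = 1.554339e-06 m
R_ac = 1.68e-8 / (1.554339e-06 * pi * 4.1767e-03) = 0.8237 ohm/m

0.8237 ohm/m


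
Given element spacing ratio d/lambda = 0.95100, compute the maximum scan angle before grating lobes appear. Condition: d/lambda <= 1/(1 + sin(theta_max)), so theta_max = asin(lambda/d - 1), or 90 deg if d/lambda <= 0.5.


lambda/d - 1 = 1/0.95100 - 1 = 0.05152471
theta_max = asin(0.05152471) = 2.953 deg

2.953 deg


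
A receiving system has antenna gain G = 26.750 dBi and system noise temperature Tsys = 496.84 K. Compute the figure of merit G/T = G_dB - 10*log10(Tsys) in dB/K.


G/T = 26.750 - 10*log10(496.84) = 26.750 - 26.96217 = -0.2122 dB/K

-0.2122 dB/K


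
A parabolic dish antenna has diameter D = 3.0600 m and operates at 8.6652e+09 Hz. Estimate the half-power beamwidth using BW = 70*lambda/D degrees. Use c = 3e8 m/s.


lambda = c / f = 3.0000e+08 / 8.6652e+09 = 0.03462124 m
BW = 70 * 0.03462124 / 3.0600 = 0.7920 deg

0.7920 deg


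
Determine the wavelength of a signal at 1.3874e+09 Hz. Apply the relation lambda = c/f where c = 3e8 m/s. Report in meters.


lambda = c / f = 3.0000e+08 / 1.3874e+09 = 0.2162 m

0.2162 m


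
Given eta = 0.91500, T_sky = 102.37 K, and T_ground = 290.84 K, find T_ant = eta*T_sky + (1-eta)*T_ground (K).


T_ant = 0.91500 * 102.37 + (1 - 0.91500) * 290.84 = 118.4 K

118.4 K


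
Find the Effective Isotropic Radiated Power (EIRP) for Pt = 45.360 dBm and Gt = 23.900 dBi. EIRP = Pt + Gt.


EIRP = Pt + Gt = 45.360 + 23.900 = 69.26 dBm

69.26 dBm


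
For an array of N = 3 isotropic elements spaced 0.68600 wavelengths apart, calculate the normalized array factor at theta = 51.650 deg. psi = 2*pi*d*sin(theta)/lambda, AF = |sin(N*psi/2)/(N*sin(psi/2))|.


psi = 2*pi*0.68600*sin(51.650 deg) = 3.380262 rad
AF = |sin(3*3.380262/2) / (3*sin(3.380262/2))| = 0.3144

0.3144


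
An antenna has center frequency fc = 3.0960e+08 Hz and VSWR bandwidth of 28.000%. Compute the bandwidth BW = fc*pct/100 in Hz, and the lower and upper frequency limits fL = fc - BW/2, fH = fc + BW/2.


BW = 3.0960e+08 * 28.000/100 = 8.668800e+07 Hz
fL = 3.0960e+08 - 8.668800e+07/2 = 2.663e+08 Hz
fH = 3.0960e+08 + 8.668800e+07/2 = 3.529e+08 Hz

BW=8.669e+07 Hz, fL=2.663e+08 Hz, fH=3.529e+08 Hz


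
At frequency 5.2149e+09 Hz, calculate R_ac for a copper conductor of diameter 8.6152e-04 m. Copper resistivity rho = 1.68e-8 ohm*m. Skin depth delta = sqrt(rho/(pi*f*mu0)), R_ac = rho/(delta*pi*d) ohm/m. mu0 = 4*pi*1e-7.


delta = sqrt(1.68e-8 / (pi * 5.2149e+09 * 4*pi*1e-7)) = 9.033411e-07 m
R_ac = 1.68e-8 / (9.033411e-07 * pi * 8.6152e-04) = 6.871 ohm/m

6.871 ohm/m


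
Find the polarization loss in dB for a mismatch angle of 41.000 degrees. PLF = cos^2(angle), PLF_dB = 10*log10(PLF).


PLF_linear = cos^2(41.000 deg) = 0.5695866
PLF_dB = 10 * log10(0.5695866) = -2.444 dB

-2.444 dB


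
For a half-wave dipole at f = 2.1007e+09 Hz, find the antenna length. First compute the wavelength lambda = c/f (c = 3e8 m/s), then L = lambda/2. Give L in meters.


lambda = c / f = 3.0000e+08 / 2.1007e+09 = 0.1428095 m
L = lambda / 2 = 0.1428095 / 2 = 0.07140 m

0.07140 m


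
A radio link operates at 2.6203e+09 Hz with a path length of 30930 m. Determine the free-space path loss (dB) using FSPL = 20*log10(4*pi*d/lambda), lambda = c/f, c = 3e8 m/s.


lambda = c / f = 3.0000e+08 / 2.6203e+09 = 0.1144907 m
FSPL = 20 * log10(4*pi*30930/0.1144907) = 130.6 dB

130.6 dB


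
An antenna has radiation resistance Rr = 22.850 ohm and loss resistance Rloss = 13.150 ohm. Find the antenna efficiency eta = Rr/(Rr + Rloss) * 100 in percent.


eta = 22.850 / (22.850 + 13.150) * 100 = 63.47%

63.47%


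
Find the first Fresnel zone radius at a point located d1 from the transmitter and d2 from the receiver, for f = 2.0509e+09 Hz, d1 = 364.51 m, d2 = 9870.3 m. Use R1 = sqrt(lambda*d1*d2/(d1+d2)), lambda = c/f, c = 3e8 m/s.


lambda = c / f = 3.0000e+08 / 2.0509e+09 = 0.1462772 m
R1 = sqrt(0.1462772 * 364.51 * 9870.3 / (364.51 + 9870.3)) = 7.171 m

7.171 m


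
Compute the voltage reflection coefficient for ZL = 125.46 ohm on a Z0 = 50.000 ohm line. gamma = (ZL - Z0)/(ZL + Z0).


gamma = (125.46 - 50.000) / (125.46 + 50.000) = 0.4301

0.4301


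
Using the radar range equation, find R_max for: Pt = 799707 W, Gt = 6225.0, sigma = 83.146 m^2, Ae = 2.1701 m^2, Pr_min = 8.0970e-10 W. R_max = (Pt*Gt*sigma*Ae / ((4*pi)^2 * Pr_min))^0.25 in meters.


R^4 = 799707*6225.0*83.146*2.1701 / ((4*pi)^2 * 8.0970e-10) = 7.025019e+18
R_max = 7.025019e+18^0.25 = 51483 m

51483 m


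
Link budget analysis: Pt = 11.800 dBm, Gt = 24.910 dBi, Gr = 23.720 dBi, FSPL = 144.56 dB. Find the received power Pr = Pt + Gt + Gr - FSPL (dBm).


Pr = 11.800 + 24.910 + 23.720 - 144.56 = -84.13 dBm

-84.13 dBm


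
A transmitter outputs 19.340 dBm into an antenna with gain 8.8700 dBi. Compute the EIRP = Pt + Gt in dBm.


EIRP = Pt + Gt = 19.340 + 8.8700 = 28.21 dBm

28.21 dBm


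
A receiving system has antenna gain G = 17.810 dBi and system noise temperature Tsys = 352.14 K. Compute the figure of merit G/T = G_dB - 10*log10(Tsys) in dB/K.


G/T = 17.810 - 10*log10(352.14) = 17.810 - 25.46715 = -7.657 dB/K

-7.657 dB/K


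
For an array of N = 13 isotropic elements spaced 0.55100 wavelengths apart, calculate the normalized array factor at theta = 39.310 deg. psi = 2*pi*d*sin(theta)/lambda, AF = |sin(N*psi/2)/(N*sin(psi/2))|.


psi = 2*pi*0.55100*sin(39.310 deg) = 2.193254 rad
AF = |sin(13*2.193254/2) / (13*sin(2.193254/2))| = 0.08585

0.08585


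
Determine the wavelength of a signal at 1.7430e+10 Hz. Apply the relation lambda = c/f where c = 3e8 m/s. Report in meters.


lambda = c / f = 3.0000e+08 / 1.7430e+10 = 0.01721 m

0.01721 m


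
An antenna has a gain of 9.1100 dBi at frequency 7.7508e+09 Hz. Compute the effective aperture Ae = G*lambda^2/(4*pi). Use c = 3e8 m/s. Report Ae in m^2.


lambda = c / f = 3.0000e+08 / 7.7508e+09 = 0.03870568 m
G_linear = 10^(9.1100/10) = 8.147043
Ae = G_linear * lambda^2 / (4*pi) = 8.147043 * 0.03870568^2 / (4*pi) = 9.713e-04 m^2

9.713e-04 m^2


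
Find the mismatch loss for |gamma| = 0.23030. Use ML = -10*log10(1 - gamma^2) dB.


ML = -10 * log10(1 - 0.23030^2) = -10 * log10(0.94696191) = 0.2367 dB

0.2367 dB


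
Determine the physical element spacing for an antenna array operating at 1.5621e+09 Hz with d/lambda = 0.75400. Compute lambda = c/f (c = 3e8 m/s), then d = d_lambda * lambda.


lambda = c / f = 3.0000e+08 / 1.5621e+09 = 0.1920492 m
d = 0.75400 * 0.1920492 = 0.1448 m

0.1448 m


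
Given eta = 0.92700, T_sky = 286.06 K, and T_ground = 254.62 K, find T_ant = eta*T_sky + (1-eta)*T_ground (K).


T_ant = 0.92700 * 286.06 + (1 - 0.92700) * 254.62 = 283.8 K

283.8 K


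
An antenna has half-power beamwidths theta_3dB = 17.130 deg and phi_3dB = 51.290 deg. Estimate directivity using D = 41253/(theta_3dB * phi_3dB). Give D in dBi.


D_linear = 41253 / (17.130 * 51.290) = 46.95323
D_dBi = 10 * log10(46.95323) = 16.72 dBi

16.72 dBi


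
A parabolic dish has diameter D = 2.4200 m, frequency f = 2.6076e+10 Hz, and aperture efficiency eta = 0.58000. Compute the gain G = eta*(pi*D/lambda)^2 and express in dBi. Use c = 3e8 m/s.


lambda = c / f = 3.0000e+08 / 2.6076e+10 = 0.01150483 m
G_linear = 0.58000 * (pi * 2.4200 / 0.01150483)^2 = 253278.3
G_dBi = 10 * log10(253278.3) = 54.04 dBi

54.04 dBi


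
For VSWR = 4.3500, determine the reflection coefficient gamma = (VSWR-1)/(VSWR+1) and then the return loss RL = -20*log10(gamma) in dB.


gamma = (4.3500 - 1) / (4.3500 + 1) = 0.6261682
RL = -20 * log10(0.6261682) = 4.066 dB

4.066 dB


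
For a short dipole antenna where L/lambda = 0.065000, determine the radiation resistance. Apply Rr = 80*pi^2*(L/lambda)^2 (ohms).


Rr = 80 * pi^2 * (0.065000)^2 = 80 * 9.869604 * 4.225000e-03 = 3.336 ohm

3.336 ohm


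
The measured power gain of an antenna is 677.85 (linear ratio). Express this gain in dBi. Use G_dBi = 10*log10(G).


G_dBi = 10 * log10(677.85) = 28.31 dBi

28.31 dBi
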